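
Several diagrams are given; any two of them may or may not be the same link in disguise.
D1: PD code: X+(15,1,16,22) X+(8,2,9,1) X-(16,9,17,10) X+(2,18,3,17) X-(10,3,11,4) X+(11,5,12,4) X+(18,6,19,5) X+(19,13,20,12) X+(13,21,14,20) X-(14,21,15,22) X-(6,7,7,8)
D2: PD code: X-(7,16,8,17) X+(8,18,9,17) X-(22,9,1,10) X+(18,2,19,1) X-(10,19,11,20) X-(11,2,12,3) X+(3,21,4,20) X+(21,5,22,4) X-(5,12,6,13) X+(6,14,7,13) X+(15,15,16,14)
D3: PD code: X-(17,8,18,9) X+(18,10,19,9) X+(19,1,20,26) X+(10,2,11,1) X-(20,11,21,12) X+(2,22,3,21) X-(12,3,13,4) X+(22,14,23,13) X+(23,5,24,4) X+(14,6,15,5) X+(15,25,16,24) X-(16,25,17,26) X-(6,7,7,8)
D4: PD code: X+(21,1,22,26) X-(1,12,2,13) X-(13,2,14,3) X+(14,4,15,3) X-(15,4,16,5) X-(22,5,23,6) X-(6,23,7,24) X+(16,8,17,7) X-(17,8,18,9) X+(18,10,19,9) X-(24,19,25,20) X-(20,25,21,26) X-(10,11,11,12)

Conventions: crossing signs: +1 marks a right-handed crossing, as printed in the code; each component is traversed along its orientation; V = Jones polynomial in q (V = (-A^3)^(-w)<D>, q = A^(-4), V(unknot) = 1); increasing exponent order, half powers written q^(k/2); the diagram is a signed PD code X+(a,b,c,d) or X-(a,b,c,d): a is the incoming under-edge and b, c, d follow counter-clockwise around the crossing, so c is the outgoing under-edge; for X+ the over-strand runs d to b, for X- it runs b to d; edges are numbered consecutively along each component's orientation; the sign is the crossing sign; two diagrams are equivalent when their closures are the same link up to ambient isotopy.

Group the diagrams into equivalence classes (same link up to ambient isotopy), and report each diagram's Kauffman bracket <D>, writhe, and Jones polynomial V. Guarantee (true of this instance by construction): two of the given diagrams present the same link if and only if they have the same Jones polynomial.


classes: {D1, D3} | {D2} | {D4}
V(D1) = q - q^2 + 2q^3 - q^4 + q^5 - q^6  [11 crossings, <D> = A^-15 - A^-11 + A^-7 - 2A^-3 + A - A^5, w = +3]
D2 (bracket -A^3; 11 crossings at w = +1): V = 1
D3 (bracket A^-15 - A^-11 + A^-7 - 2A^-3 + A - A^5; 13 crossings at w = +3): V = q - q^2 + 2q^3 - q^4 + q^5 - q^6
V(D4) = -q^-6 + q^-5 - q^-4 + 2q^-3 - q^-2 + q^-1  (w -5, c 13, <D> = -A^-11 + A^-7 - 2A^-3 + A - A^5 + A^9)
note: comparing 4 Jones polynomials yields 3 groups


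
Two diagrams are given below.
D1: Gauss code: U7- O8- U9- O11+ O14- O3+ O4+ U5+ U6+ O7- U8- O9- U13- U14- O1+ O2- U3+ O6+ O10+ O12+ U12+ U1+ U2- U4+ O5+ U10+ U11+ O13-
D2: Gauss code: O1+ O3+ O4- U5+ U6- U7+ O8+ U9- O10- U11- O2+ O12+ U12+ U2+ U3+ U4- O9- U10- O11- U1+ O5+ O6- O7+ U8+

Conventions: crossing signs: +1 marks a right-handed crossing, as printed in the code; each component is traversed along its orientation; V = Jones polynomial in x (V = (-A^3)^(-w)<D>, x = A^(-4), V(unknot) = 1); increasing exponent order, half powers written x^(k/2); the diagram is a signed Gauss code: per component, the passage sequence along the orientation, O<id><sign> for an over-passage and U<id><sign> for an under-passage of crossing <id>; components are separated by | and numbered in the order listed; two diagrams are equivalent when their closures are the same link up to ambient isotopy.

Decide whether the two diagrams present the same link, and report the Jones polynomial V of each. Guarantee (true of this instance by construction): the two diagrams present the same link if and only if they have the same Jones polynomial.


equivalent: no
V(D1) = x^-4 - 2x^-3 + 3x^-2 - 4x^-1 + 5 - 4x + 3x^2 - 2x^3 + x^4  (w +2, c 14, <D> = A^-10 - 2A^-6 + 3A^-2 - 4A^2 + 5A^6 - 4A^10 + 3A^14 - 2A^18 + A^22)
V(D2) = -x^-3 + x^-2 - x^-1 + 3 - x + x^2 - x^3  [12 crossings, <D> = -A^-6 + A^-2 - A^2 + 3A^6 - A^10 + A^14 - A^18, w = +2]
key observation: comparing 2 Jones polynomials yields 2 groups


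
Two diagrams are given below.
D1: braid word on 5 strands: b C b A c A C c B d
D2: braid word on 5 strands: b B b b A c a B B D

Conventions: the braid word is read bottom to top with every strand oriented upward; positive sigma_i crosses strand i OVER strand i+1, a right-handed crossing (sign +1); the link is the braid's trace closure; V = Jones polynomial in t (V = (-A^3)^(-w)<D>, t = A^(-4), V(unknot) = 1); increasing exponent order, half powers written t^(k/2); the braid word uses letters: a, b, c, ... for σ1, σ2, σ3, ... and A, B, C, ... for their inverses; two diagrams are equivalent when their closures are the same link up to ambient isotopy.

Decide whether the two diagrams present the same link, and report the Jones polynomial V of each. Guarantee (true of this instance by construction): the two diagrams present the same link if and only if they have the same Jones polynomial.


equivalent: no
D1 (bracket 1 + A^4 + A^8 + A^12; 10 crossings at w = 0): V = t^-3 + t^-2 + t^-1 + 1
V(D2) = t^-1 + 2 + t  [10 crossings, <D> = A^-4 + 2 + A^4, w = 0]
observation: V(t) takes 2 values over 2 diagrams, fixing the grouping


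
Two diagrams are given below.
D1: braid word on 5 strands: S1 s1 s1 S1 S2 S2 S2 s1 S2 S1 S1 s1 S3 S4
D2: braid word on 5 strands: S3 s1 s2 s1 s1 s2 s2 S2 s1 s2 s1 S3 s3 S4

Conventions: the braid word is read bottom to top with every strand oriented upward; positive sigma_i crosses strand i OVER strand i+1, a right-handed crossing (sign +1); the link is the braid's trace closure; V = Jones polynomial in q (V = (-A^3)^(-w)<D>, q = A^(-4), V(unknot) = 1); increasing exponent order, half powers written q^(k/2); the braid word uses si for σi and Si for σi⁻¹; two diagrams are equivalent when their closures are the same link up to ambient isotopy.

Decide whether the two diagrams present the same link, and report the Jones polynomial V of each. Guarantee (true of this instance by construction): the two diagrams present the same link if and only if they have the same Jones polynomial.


same link: no
V(D1) = -q^-4 + q^-3 + q^-1  [14 crossings, <D> = A^-14 + A^-6 - A^-2, w = -6]
D2 (bracket -A^-14 + A^-2 + A^6; 14 crossings at w = +6): V = q^3 + q^5 - q^8
note: V(q) takes 2 values over 2 diagrams, fixing the grouping


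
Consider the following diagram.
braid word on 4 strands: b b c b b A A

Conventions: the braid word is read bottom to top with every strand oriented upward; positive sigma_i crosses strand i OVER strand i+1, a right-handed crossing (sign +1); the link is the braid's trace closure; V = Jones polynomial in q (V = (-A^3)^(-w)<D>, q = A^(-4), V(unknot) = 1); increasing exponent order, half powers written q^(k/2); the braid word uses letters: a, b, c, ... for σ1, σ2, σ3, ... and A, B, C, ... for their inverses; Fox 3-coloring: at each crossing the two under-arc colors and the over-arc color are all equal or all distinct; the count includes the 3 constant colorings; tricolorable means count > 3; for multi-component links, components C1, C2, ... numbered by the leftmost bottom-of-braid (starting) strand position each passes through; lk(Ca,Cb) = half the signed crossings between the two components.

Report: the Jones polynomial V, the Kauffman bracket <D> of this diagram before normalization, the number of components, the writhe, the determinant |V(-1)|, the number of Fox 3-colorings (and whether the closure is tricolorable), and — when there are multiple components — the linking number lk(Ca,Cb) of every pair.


V = q^-1 + 2q - q^2 + 2q^3 - q^4 + q^5
<D> = -A^-11 + A^-7 - 2A^-3 + A - 2A^5 - A^13 (w = +3)
3 components over 7 crossings, w = +3
lk(C1,C2): -1
lk(C1,C3) = 0
linking number lk(C2,C3) = +2
3 Fox colorings among 3^7, |V(-1)| = 8: not tricolorable
why: w = +3 shifts under R1 moves; the (-A^3)^(-3) factor cancels that in V


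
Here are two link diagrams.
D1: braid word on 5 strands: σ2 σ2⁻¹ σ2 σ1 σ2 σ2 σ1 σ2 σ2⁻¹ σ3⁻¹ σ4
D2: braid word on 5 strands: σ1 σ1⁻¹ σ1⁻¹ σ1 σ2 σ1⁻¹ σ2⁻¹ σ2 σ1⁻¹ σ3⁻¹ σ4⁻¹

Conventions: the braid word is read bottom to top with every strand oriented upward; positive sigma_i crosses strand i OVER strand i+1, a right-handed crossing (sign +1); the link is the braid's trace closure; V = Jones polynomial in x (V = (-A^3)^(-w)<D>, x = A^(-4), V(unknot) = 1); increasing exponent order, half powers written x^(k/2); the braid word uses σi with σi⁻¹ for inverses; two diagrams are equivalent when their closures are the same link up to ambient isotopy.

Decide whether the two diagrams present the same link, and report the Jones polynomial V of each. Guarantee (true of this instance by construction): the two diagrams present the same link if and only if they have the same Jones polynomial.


equivalent: no
D1 (bracket A^-7 - A^-3 + A + A^9; 11 crossings at w = +5): V = -x^(3/2) - x^(7/2) + x^(9/2) - x^(11/2)
D2 (bracket A^-7 + A; 11 crossings at w = -3): V = -x^(-5/2) - x^(-1/2)
key observation: V(x) takes 2 values over 2 diagrams, fixing the grouping


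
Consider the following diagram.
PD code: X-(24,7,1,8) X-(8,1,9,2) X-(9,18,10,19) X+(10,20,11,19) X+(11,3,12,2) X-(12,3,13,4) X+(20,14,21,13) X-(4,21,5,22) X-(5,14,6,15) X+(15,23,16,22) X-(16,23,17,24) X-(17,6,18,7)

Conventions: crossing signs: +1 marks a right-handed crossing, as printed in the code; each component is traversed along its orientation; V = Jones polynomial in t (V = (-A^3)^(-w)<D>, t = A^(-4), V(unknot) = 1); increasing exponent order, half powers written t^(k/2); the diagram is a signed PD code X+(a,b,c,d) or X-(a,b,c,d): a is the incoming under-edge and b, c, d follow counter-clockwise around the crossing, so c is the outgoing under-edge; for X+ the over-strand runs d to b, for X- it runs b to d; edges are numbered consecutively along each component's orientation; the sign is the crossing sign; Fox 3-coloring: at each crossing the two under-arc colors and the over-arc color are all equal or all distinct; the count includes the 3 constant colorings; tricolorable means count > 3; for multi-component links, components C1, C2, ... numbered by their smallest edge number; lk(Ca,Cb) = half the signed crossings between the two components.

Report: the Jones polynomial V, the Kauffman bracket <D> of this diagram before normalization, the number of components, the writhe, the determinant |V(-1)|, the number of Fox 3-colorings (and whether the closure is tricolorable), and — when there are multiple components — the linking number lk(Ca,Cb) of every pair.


V(t) = -t^-6 + t^-5 - t^-4 + 2t^-3 - t^-2 + t^-1
bracket: A^-8 - A^-4 + 2 - A^4 + A^8 - A^12, w = -4
1 component, writhe -4, over 12 crossings
det 7, colorings 3 of 3^12 — not tricolorable
observation: the span of V is 5, forcing >= 5 crossings in any diagram


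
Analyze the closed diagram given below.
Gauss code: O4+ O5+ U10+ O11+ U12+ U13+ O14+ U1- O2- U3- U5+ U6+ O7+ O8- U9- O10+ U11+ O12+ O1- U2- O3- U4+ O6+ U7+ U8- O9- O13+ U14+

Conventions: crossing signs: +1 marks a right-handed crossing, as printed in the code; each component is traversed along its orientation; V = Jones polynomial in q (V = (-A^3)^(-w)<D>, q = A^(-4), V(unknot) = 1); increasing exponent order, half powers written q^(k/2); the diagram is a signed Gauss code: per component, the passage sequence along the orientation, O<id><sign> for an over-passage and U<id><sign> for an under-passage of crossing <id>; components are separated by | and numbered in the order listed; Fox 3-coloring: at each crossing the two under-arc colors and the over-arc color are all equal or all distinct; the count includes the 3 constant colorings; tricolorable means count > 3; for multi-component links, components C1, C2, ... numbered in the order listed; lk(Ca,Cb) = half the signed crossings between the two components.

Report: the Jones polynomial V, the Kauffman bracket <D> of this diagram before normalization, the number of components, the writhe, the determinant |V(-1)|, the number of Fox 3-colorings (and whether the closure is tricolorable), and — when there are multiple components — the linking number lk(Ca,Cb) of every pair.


V(q) = -1 + 3q - 3q^2 + 5q^3 - 5q^4 + 4q^5 - 3q^6 + 2q^7 - q^8
bracket: -A^-20 + 2A^-16 - 3A^-12 + 4A^-8 - 5A^-4 + 5 - 3A^4 + 3A^8 - A^12, w = +4
1 component, writhe +4, over 14 crossings
det 27, colorings 9 of 3^14 — tricolorable
observation: V spans 8 powers of q: at least 8 crossings in any diagram


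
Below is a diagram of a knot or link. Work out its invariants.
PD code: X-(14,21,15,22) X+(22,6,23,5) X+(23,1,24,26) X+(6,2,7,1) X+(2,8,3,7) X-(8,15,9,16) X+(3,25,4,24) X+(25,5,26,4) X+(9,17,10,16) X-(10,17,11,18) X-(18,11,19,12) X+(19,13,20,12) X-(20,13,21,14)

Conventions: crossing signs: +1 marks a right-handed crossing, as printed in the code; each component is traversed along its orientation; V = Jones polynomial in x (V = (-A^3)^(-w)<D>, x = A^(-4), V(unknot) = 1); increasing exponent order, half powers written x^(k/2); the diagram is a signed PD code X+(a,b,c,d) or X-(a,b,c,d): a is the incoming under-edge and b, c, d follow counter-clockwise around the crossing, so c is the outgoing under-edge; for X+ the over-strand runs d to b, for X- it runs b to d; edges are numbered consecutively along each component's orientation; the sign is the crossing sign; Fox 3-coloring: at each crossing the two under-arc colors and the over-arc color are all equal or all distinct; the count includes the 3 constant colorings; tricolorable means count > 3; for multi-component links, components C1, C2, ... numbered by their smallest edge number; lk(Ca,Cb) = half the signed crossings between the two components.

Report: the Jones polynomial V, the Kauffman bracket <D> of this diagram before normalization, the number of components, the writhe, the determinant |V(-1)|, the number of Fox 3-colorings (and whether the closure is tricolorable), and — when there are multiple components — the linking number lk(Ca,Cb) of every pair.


V = -x^-2 + x^-1 - 1 + 3x - 2x^2 + 3x^3 - 2x^4 + x^5 - x^6
<D> = A^-15 - A^-11 + 2A^-7 - 3A^-3 + 2A - 3A^5 + A^9 - A^13 + A^17 (w = +3)
1 component over 13 crossings, w = +3
9 Fox colorings among 3^13, |V(-1)| = 15: tricolorable
why: the span of V is 8, forcing >= 8 crossings in any diagram


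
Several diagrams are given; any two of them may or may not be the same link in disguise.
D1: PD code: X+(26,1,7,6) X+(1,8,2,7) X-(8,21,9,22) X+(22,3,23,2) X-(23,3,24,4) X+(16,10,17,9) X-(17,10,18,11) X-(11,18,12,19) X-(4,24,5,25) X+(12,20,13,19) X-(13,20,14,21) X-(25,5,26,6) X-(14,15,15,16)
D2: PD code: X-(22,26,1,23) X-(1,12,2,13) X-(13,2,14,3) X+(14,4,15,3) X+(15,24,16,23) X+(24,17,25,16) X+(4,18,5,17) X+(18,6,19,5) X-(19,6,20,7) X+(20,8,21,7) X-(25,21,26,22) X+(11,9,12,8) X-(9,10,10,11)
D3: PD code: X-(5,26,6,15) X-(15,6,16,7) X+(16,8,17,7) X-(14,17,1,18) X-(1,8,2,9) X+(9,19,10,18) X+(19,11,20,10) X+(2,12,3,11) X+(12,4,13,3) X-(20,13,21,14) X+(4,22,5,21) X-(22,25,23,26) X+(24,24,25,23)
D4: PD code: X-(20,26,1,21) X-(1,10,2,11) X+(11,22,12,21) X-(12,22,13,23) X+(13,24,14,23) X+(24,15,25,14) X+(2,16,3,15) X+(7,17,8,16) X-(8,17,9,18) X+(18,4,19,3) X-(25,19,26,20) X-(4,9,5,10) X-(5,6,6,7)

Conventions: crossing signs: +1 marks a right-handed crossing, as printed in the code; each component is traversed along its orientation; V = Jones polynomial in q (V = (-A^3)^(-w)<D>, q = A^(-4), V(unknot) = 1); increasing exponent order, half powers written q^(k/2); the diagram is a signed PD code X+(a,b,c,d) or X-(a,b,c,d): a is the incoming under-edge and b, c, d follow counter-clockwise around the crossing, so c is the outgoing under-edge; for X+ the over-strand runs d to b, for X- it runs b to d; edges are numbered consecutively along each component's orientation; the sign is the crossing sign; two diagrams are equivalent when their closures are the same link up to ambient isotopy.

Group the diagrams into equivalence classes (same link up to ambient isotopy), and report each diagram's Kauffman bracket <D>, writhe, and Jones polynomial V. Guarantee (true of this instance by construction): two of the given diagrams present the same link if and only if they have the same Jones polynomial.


classes: {D1} | {D2, D3, D4}
V(D1) = -q^(-1/2) - q^(1/2)  [13 crossings, <D> = A^-11 + A^-7, w = -3]
V(D2) = -q^(-3/2) + q^(-1/2) - 2q^(1/2) + q^(3/2) - 2q^(5/2) + q^(7/2)  [13 crossings, <D> = -A^-11 + 2A^-7 - A^-3 + 2A - A^5 + A^9, w = +1]
V(D3) = -q^(-3/2) + q^(-1/2) - 2q^(1/2) + q^(3/2) - 2q^(5/2) + q^(7/2)  [13 crossings, <D> = -A^-11 + 2A^-7 - A^-3 + 2A - A^5 + A^9, w = +1]
V(D4) = -q^(-3/2) + q^(-1/2) - 2q^(1/2) + q^(3/2) - 2q^(5/2) + q^(7/2)  [13 crossings, <D> = -A^-17 + 2A^-13 - A^-9 + 2A^-5 - A^-1 + A^3, w = -1]
note: V(q) takes 2 values over 4 diagrams, fixing the grouping


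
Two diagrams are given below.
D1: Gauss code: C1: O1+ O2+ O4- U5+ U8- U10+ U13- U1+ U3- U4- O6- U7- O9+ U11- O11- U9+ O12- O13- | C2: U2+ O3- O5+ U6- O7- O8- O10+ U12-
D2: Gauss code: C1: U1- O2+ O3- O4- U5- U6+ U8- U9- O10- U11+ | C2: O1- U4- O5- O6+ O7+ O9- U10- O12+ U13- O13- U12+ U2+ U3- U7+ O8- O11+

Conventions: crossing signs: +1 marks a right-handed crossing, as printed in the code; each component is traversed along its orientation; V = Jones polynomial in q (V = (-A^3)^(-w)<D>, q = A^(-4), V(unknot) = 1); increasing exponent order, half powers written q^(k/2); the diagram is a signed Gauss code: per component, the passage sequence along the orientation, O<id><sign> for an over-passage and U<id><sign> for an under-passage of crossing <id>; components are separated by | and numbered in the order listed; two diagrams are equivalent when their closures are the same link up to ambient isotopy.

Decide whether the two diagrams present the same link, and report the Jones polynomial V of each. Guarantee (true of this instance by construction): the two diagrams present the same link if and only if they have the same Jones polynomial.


equivalent: no
V(D1) = -q^(-5/2) - q^(-1/2)  (w -3, c 13, <D> = A^-7 + A)
V(D2) = -q^(-9/2) - q^(-5/2) + q^(-3/2) - q^(-1/2)  [13 crossings, <D> = A^-7 - A^-3 + A + A^9, w = -3]
key observation: comparing 2 Jones polynomials yields 2 groups


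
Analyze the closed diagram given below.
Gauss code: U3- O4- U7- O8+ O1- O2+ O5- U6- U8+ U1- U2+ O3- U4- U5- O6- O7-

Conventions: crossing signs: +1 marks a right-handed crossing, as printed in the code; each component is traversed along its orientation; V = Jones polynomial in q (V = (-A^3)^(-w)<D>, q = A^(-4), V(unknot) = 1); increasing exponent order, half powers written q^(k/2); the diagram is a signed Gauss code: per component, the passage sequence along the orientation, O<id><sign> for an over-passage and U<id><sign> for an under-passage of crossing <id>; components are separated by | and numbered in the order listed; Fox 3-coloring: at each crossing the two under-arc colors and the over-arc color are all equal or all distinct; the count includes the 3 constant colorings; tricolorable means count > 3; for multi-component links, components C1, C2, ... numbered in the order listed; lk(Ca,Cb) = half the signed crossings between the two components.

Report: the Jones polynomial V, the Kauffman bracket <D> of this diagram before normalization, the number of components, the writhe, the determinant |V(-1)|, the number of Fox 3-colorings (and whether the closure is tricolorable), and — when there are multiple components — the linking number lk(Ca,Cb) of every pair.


V(q) = -q^-6 + q^-5 - q^-4 + 2q^-3 - q^-2 + q^-1
bracket: A^-8 - A^-4 + 2 - A^4 + A^8 - A^12, w = -4
1 component, writhe -4, over 8 crossings
det 7, colorings 3 of 3^8 — not tricolorable
observation: w = -4 (over 8 crossings) is diagram-only; (-A^3)^(4) removes it from V


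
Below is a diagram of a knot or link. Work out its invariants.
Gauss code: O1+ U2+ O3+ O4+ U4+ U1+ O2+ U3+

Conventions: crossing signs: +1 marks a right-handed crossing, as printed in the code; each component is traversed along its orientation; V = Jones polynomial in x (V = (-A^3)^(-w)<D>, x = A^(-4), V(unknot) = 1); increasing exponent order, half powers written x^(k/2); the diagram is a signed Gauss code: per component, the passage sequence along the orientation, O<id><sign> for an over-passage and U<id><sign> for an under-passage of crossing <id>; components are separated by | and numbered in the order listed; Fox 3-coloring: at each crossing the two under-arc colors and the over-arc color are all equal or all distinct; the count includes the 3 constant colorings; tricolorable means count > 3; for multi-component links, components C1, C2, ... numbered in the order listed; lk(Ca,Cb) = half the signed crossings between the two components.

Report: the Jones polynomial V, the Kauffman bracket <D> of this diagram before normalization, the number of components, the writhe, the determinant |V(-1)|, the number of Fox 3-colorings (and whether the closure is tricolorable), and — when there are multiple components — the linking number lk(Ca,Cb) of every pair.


V = x + x^3 - x^4
<D> = -A^-4 + 1 + A^8 (w = +4)
1 component over 4 crossings, w = +4
9 Fox colorings among 3^4, |V(-1)| = 3: tricolorable
why: w = +4 (over 4 crossings) is diagram-only; (-A^3)^(-4) removes it from V


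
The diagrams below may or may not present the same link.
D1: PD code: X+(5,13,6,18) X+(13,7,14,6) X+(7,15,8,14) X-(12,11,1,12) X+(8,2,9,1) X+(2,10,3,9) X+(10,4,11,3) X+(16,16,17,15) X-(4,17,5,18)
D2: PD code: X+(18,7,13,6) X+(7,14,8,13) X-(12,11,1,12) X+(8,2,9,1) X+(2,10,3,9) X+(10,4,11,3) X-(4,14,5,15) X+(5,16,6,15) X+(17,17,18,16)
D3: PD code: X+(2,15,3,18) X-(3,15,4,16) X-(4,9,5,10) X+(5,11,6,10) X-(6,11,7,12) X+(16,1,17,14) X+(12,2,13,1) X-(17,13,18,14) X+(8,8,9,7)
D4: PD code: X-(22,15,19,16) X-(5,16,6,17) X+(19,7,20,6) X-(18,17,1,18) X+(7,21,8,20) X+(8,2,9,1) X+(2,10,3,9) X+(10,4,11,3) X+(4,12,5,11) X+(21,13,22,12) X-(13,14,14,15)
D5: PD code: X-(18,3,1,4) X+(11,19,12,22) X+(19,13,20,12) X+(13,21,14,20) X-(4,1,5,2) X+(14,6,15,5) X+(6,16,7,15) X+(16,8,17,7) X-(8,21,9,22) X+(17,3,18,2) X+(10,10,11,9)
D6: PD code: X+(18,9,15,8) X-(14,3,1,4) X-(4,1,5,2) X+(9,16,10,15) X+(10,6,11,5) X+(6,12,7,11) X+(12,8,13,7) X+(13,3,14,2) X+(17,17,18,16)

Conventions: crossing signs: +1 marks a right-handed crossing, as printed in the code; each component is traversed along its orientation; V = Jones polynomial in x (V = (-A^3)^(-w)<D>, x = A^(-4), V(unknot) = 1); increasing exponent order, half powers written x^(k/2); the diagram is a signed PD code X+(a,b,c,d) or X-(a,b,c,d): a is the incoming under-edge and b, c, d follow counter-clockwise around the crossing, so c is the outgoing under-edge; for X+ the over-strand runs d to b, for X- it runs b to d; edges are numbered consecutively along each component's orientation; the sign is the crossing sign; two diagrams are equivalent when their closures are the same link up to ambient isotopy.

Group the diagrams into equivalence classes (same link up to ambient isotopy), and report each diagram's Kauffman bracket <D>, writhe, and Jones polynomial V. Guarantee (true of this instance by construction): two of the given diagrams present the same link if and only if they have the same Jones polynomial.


equivalence classes: {D1, D2, D4, D5, D6} | {D3}
D1 (bracket -A^-11 + A^-7 - A^-3 + 2A + A^9; 9 crossings at w = +5): V = -x^(3/2) - 2x^(7/2) + x^(9/2) - x^(11/2) + x^(13/2)
V(D2) = -x^(3/2) - 2x^(7/2) + x^(9/2) - x^(11/2) + x^(13/2)  (w +5, c 9, <D> = -A^-11 + A^-7 - A^-3 + 2A + A^9)
V(D3) = -x^(-1/2) - x^(1/2)  (w +1, c 9, <D> = A + A^5)
V(D4) = -x^(3/2) - 2x^(7/2) + x^(9/2) - x^(11/2) + x^(13/2)  (w +3, c 11, <D> = -A^-17 + A^-13 - A^-9 + 2A^-5 + A^3)
D5 (bracket -A^-11 + A^-7 - A^-3 + 2A + A^9; 11 crossings at w = +5): V = -x^(3/2) - 2x^(7/2) + x^(9/2) - x^(11/2) + x^(13/2)
V(D6) = -x^(3/2) - 2x^(7/2) + x^(9/2) - x^(11/2) + x^(13/2)  (w +5, c 9, <D> = -A^-11 + A^-7 - A^-3 + 2A + A^9)
observation: V(x) takes 2 values over 6 diagrams, fixing the grouping


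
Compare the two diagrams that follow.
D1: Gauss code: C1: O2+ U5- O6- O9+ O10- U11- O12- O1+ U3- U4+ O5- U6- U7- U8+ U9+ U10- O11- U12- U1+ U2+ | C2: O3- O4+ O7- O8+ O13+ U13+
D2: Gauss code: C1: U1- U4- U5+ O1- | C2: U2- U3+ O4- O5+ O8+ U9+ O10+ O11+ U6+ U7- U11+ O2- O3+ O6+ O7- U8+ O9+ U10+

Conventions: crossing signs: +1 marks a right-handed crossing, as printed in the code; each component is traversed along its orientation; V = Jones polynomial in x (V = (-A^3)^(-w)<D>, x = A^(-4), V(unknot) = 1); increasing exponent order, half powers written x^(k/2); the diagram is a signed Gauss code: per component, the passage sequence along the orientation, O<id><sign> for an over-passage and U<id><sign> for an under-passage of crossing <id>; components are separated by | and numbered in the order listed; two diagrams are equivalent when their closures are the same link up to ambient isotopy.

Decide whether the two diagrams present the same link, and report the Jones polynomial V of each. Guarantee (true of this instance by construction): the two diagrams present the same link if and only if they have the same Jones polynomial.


same link: no
V(D1) = x^(-9/2) - x^(-5/2) - x^(-3/2) - x^(-1/2)  [13 crossings, <D> = A^-1 + A^3 + A^7 - A^15, w = -1]
V(D2) = -x^(1/2) - x^(3/2) - x^(5/2) + x^(9/2)  (w +3, c 11, <D> = -A^-9 + A^-1 + A^3 + A^7)
note: 2 values of V(x) split the 2 diagrams


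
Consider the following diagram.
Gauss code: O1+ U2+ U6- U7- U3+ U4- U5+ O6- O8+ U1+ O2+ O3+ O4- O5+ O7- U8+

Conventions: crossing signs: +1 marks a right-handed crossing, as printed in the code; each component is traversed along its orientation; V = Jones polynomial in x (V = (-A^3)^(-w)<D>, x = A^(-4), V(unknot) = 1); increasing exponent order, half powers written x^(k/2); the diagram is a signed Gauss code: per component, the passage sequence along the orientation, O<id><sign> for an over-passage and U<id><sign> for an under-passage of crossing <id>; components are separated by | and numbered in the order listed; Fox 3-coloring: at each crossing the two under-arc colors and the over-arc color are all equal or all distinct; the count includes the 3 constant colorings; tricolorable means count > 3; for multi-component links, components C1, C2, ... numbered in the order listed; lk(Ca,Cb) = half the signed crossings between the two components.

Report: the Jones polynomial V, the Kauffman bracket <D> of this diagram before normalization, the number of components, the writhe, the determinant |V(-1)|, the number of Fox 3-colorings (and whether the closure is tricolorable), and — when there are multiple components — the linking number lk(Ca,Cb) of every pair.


Jones polynomial: V(x) = x + x^3 - x^4
<D> = -A^-10 + A^-6 + A^2; writhe +2
components 1, writhe +2 (8 crossings)
3-colorings: 9 of 3^8, det 3 — tricolorable
note: |V(-1)| = 3: so tricolorable, since 3 divides 3


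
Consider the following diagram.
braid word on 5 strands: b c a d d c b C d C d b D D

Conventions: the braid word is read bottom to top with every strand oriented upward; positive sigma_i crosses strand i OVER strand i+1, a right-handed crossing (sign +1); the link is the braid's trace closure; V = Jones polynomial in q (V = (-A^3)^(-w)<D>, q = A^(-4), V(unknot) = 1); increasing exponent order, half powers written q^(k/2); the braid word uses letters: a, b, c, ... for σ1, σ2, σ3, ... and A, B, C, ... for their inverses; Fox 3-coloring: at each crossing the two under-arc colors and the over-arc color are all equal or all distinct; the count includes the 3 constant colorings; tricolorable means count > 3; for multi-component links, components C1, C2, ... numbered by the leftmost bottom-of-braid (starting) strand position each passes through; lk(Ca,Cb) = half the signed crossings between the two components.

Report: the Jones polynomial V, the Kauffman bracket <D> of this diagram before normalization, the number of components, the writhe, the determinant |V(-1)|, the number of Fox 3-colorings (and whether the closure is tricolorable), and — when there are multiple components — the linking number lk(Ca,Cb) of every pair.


V = q - 2q^2 + 3q^3 - 2q^4 + 3q^5 - 2q^6 + q^7 - q^8
<D> = -A^-14 + A^-10 - 2A^-6 + 3A^-2 - 2A^2 + 3A^6 - 2A^10 + A^14 (w = +6)
1 component over 14 crossings, w = +6
9 Fox colorings among 3^14, |V(-1)| = 15: tricolorable
why: the span of V is 7, forcing >= 7 crossings in any diagram


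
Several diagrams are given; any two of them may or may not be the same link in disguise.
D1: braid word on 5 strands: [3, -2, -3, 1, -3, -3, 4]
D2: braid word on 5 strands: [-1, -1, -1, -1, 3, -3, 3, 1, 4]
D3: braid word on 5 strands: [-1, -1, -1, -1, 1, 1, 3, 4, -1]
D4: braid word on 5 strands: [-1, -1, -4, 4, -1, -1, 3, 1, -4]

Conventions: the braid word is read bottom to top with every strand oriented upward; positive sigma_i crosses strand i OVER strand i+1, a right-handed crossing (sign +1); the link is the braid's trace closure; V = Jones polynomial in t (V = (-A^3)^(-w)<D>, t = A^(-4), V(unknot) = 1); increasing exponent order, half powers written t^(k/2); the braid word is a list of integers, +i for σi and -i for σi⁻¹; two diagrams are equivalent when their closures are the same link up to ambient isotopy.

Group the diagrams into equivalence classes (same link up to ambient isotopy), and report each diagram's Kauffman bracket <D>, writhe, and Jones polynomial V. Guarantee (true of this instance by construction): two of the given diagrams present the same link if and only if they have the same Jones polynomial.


equivalence classes: {D1} | {D2, D3, D4}
D1 (bracket A^-1 + A^7; 7 crossings at w = -1): V = -t^(-5/2) - t^(-1/2)
V(D2) = t^(-9/2) - t^(-5/2) - t^(-3/2) - t^(-1/2)  (w -1, c 9, <D> = A^-1 + A^3 + A^7 - A^15)
V(D3) = t^(-9/2) - t^(-5/2) - t^(-3/2) - t^(-1/2)  (w -1, c 9, <D> = A^-1 + A^3 + A^7 - A^15)
V(D4) = t^(-9/2) - t^(-5/2) - t^(-3/2) - t^(-1/2)  (w -3, c 9, <D> = A^-7 + A^-3 + A - A^9)
key observation: comparing 4 Jones polynomials yields 2 groups


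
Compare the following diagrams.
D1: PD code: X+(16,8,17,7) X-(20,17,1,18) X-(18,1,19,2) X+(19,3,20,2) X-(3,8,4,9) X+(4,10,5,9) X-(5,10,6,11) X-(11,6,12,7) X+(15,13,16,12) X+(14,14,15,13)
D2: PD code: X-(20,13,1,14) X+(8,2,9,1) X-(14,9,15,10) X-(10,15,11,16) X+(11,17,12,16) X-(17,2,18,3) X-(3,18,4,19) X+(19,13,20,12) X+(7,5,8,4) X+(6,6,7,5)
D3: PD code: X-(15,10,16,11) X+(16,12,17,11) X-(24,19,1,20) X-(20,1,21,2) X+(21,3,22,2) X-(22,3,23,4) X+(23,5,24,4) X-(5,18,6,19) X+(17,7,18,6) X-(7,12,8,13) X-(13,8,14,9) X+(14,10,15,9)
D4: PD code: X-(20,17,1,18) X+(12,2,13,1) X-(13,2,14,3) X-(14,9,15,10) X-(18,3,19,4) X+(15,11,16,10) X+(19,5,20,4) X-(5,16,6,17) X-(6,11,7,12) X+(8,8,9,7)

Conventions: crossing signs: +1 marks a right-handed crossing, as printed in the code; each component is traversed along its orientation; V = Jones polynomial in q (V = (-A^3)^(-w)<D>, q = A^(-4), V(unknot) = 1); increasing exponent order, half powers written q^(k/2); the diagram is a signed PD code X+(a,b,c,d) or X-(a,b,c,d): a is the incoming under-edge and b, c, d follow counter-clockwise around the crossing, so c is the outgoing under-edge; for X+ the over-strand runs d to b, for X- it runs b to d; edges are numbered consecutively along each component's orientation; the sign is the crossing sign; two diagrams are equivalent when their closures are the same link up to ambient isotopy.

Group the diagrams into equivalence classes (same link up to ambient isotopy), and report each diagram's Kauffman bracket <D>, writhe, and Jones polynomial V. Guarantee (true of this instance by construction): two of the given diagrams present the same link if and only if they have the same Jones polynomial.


classes: {D1, D2, D3, D4}
V(D1) = 1  [10 crossings, <D> = 1, w = 0]
D2 (bracket 1; 10 crossings at w = 0): V = 1
V(D3) = 1  [12 crossings, <D> = A^-6, w = -2]
D4 (bracket A^-6; 10 crossings at w = -2): V = 1
insight: all 4 diagrams share one V(q), hence one class


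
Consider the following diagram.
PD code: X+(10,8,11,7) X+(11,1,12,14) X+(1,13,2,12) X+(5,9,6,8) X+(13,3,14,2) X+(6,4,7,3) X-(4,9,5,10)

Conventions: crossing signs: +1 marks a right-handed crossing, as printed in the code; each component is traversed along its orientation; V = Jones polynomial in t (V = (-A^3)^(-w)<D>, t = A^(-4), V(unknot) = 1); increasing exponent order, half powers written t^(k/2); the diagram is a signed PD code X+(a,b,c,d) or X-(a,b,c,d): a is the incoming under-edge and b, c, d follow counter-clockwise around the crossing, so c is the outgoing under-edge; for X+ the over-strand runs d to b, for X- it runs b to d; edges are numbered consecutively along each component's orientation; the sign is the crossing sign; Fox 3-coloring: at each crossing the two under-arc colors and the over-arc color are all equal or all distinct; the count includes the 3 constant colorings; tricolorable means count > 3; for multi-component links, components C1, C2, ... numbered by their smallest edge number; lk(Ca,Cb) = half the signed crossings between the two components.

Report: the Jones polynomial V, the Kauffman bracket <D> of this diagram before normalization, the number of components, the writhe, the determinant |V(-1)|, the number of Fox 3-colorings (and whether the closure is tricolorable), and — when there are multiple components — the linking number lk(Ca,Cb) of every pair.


Jones polynomial: V(t) = t + t^3 - t^4
<D> = A^-1 - A^3 - A^11; writhe +5
components 1, writhe +5 (7 crossings)
3-colorings: 9 of 3^7, det 3 — tricolorable
note: V spans 3 powers of t: at least 3 crossings in any diagram


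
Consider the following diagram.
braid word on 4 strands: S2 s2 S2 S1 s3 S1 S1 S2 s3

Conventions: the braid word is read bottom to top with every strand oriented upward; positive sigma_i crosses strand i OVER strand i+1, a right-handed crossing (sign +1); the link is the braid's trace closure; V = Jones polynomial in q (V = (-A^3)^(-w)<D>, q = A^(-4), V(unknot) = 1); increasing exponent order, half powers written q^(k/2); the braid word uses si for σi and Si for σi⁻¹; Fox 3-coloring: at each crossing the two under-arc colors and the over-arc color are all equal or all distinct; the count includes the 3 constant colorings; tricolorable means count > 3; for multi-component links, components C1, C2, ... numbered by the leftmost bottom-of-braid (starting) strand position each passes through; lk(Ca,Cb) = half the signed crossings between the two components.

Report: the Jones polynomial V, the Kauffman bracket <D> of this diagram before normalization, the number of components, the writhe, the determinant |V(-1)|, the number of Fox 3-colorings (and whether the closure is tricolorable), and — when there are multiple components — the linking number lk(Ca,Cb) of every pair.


V = -q^-6 + 2q^-5 - 2q^-4 + 3q^-3 - 3q^-2 + 2q^-1 - 1 + q
<D> = -A^-13 + A^-9 - 2A^-5 + 3A^-1 - 3A^3 + 2A^7 - 2A^11 + A^15 (w = -3)
1 component over 9 crossings, w = -3
9 Fox colorings among 3^9, |V(-1)| = 15: tricolorable
why: the word shrinks to σ2⁻¹ σ1⁻¹ σ3 σ1⁻¹ σ1⁻¹ σ2⁻¹ σ3 after cancelling


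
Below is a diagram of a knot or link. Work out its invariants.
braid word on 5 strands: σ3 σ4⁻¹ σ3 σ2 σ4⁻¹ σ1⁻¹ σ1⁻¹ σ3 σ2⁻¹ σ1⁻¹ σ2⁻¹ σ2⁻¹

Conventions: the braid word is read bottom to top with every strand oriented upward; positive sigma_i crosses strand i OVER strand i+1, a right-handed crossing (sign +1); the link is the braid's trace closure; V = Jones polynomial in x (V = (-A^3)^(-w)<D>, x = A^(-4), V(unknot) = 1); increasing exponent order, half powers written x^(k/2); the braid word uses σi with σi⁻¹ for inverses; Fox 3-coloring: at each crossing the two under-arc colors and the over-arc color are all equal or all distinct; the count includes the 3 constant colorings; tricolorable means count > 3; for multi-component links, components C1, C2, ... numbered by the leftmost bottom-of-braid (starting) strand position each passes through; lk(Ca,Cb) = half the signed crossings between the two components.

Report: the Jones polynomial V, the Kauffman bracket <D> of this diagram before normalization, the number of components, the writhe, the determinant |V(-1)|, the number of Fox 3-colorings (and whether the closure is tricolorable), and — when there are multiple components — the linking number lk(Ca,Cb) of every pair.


Jones polynomial: V(x) = -x^-6 + x^-5 - x^-4 + 2x^-3 - x^-2 + x^-1
<D> = A^-8 - A^-4 + 2 - A^4 + A^8 - A^12; writhe -4
components 1, writhe -4 (12 crossings)
3-colorings: 3 of 3^12, det 7 — not tricolorable
note: the span of V is 5, forcing >= 5 crossings in any diagram


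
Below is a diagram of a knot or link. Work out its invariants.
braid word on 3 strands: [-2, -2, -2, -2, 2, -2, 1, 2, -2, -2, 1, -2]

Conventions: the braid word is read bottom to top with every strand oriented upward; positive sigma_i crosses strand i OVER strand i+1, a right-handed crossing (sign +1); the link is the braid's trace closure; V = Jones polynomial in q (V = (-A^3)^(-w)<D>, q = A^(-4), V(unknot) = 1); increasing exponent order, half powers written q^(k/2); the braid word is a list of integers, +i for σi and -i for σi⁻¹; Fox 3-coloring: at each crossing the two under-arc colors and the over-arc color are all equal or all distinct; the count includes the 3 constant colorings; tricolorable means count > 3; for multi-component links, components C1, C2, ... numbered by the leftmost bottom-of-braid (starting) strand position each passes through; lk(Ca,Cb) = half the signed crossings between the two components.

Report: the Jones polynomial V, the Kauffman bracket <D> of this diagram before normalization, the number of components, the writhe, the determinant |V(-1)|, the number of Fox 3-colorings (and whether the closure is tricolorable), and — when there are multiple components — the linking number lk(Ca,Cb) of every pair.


V = q^-8 - 2q^-7 + 2q^-6 - 3q^-5 + 3q^-4 - 2q^-3 + 2q^-2 - q^-1 + 1
<D> = A^-12 - A^-8 + 2A^-4 - 2 + 3A^4 - 3A^8 + 2A^12 - 2A^16 + A^20 (w = -4)
1 component over 12 crossings, w = -4
3 Fox colorings among 3^12, |V(-1)| = 17: not tricolorable
why: the span of V is 8, forcing >= 8 crossings in any diagram


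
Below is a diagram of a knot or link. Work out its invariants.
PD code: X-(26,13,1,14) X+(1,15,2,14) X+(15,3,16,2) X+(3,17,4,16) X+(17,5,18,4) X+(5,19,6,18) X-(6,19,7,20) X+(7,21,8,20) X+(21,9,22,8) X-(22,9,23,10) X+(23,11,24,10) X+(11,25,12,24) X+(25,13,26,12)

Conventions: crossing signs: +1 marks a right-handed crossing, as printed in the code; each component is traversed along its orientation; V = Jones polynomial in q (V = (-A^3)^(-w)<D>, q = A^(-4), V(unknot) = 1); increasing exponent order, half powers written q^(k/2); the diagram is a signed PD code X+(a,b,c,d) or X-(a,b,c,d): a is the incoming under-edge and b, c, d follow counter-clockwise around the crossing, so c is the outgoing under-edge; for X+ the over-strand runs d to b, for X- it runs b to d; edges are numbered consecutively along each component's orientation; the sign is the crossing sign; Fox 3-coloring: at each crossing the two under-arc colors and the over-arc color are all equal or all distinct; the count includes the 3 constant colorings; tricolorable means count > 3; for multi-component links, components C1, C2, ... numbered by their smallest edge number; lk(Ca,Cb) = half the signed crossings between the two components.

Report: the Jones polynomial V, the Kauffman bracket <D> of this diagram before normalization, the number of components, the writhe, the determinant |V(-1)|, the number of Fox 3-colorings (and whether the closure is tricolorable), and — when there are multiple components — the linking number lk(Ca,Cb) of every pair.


V = q^3 + q^5 - q^6 + q^7 - q^8 + q^9 - q^10
<D> = A^-19 - A^-15 + A^-11 - A^-7 + A^-3 - A - A^9 (w = +7)
1 component over 13 crossings, w = +7
3 Fox colorings among 3^13, |V(-1)| = 7: not tricolorable
why: det 7 = |V(-1)|; not divisible by 3, so not tricolorable


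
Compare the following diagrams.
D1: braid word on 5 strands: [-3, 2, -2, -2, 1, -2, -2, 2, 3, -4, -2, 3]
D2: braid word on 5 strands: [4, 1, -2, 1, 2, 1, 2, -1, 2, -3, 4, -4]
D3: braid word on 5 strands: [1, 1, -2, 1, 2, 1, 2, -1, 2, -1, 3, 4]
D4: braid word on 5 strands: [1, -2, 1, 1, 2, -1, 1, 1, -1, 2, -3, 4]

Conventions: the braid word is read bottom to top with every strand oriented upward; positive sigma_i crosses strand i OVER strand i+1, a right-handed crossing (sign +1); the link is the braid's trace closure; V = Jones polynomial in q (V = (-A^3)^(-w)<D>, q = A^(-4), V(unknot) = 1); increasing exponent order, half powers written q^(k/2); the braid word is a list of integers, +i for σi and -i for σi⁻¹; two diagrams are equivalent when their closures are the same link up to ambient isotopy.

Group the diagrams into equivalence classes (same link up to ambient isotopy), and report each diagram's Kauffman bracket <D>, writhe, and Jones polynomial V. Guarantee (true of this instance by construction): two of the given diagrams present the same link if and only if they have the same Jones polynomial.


equivalence classes: {D1} | {D2, D3, D4}
D1 (bracket A^-2 + A^6 - A^10; 12 crossings at w = -2): V = -q^-4 + q^-3 + q^-1
V(D2) = q - q^2 + 2q^3 - q^4 + q^5 - q^6  [12 crossings, <D> = -A^-12 + A^-8 - A^-4 + 2 - A^4 + A^8, w = +4]
V(D3) = q - q^2 + 2q^3 - q^4 + q^5 - q^6  (w +6, c 12, <D> = -A^-6 + A^-2 - A^2 + 2A^6 - A^10 + A^14)
V(D4) = q - q^2 + 2q^3 - q^4 + q^5 - q^6  [12 crossings, <D> = -A^-12 + A^-8 - A^-4 + 2 - A^4 + A^8, w = +4]
key observation: 2 classes among 4 diagrams; unequal V(q) rules out equality
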